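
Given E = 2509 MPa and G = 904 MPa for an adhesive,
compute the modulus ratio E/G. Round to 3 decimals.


E/G ratio = 2509 / 904 = 2.775

2.775


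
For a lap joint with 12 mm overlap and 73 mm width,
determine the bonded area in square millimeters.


Area = 12 * 73 = 876 mm^2

876


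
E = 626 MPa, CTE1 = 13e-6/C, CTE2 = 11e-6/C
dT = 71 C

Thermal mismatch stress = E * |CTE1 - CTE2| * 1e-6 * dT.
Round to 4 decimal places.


= 626 * 2e-6 * 71
= 0.0889 MPa

0.0889


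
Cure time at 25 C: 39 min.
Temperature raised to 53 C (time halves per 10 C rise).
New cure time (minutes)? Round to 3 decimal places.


Acceleration factor = 2^(28/10) = 6.9644
New time = 39 / 6.9644 = 5.600 min

5.600


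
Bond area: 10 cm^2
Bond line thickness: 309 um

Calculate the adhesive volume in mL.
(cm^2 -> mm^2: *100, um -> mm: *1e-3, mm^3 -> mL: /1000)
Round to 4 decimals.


V = 10*100 * 309*1e-3 / 1000
= 0.3090 mL

0.3090


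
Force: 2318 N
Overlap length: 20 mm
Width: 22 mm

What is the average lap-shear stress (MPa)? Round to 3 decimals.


Average shear stress = F / (overlap * width)
= 2318 / (20 * 22)
= 5.268 MPa

5.268


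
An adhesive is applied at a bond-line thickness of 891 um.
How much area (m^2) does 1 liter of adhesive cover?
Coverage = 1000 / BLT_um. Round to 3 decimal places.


Coverage = 1000 / 891 = 1.122 m^2

1.122


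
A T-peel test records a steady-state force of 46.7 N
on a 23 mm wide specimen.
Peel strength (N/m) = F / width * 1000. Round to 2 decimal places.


Peel strength = 46.7 / 23 * 1000
= 2030.43 N/m

2030.43


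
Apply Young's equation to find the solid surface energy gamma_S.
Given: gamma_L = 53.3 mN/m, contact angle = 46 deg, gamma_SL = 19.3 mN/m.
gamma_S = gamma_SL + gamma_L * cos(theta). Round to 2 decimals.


theta_rad = 46 * pi/180 = 0.802851
gamma_S = 19.3 + 53.3 * cos(0.802851)
= 56.33 mN/m

56.33


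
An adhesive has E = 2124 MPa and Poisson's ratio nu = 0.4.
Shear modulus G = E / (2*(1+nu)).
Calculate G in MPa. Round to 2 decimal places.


G = 2124 / (2*(1+0.4))
= 2124 / 2.80
= 758.57 MPa

758.57


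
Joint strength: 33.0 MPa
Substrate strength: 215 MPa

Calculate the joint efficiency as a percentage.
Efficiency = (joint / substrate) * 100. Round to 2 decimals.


Efficiency = (33.0 / 215) * 100 = 15.35%

15.35


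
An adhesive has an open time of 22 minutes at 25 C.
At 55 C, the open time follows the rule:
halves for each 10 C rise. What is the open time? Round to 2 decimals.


Factor = 2^((55-25)/10) = 8.0000
Open time = 22 / 8.0000 = 2.75 min

2.75


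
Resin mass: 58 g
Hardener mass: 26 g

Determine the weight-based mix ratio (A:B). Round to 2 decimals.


Ratio = 58 / 26 = 2.23

2.23


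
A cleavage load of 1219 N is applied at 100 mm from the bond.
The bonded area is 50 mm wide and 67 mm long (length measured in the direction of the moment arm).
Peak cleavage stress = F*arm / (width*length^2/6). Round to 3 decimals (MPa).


Moment = 1219 * 100 = 121900 N*mm
Section modulus = 50 * 4489 / 6 = 224450 / 6 mm^3
Stress = 121900 / (224450 / 6) = 731400 / 224450
= 3.259 MPa

3.259


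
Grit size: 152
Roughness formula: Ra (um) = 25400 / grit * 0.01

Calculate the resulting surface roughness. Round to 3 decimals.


Ra = 25400 / 152 * 0.01
= 1.671 um

1.671


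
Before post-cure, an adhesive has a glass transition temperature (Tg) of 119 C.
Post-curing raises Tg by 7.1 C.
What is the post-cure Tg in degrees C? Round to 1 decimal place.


Tg_post = Tg_base + delta_Tg
= 119 + 7.1
= 126.1 C

126.1


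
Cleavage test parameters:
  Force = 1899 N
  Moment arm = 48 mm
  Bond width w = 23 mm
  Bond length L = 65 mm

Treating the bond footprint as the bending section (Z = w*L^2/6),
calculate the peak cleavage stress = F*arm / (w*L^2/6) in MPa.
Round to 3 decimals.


M = 1899 * 48 = 91152 N*mm
Z = 23 * 65^2 / 6 = 97175 / 6 mm^3
sigma = M / Z = 6 * 91152 / 97175 = 546912 / 97175
= 5.628 MPa

5.628


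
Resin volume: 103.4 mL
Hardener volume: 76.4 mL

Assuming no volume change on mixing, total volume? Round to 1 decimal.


V_total = 103.4 + 76.4 = 179.8 mL

179.8


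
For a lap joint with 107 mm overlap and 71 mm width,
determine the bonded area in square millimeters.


Area = 107 * 71 = 7597 mm^2

7597


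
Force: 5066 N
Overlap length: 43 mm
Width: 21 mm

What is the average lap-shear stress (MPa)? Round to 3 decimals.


Average shear stress = F / (overlap * width)
= 5066 / (43 * 21)
= 5.610 MPa

5.610


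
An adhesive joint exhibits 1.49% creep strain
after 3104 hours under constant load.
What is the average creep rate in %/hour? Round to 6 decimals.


Creep rate = strain / time
= 1.49 / 3104
= 0.000480 %/h

0.000480


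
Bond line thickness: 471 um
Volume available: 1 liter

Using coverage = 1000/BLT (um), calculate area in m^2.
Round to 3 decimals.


1 L = 1e6 mm^3, thickness = 471 um = 0.471 mm
Area = 1e6 / 0.471 mm^2 = (1e6 / 0.471) / 1e6 m^2 = 1000 / 471 m^2
= 2.123 m^2

2.123


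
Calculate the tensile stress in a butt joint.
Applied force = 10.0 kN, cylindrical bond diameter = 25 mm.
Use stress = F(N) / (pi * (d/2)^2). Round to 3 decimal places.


A = pi * 12.5^2 = 490.8739 mm^2
sigma = 10000.0 / 490.8739 = 20.372 MPa

20.372


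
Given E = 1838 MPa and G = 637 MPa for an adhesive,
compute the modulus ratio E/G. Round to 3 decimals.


E/G ratio = 1838 / 637 = 2.885

2.885


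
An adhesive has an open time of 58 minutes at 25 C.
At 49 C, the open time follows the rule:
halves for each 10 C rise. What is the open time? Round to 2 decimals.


Factor = 2^((49-25)/10) = 5.2780
Open time = 58 / 5.2780 = 10.99 min

10.99


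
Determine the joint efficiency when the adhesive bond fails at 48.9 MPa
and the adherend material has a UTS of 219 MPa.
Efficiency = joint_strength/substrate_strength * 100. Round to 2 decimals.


Joint efficiency = 48.9 / 219 * 100
= 22.33%

22.33


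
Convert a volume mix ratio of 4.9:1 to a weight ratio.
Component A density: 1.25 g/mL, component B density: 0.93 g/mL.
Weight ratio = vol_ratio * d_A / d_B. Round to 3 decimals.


= 4.9 * 1.25 / 0.93 = 6.586

6.586


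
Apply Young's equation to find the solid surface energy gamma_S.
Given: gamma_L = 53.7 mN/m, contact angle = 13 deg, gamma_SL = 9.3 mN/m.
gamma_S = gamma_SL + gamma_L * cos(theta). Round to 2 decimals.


theta_rad = 13 * pi/180 = 0.226893
gamma_S = 9.3 + 53.7 * cos(0.226893)
= 61.62 mN/m

61.62


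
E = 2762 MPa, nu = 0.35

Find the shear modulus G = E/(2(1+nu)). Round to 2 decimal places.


G = 2762 / (2 * 1.35)
= 1022.96 MPa

1022.96


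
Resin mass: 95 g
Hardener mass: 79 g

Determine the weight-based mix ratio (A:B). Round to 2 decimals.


Ratio = 95 / 79 = 1.20

1.20


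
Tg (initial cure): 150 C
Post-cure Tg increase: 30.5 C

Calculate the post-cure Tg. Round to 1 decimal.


Post-cure Tg = 150 + 30.5 = 180.5 C

180.5


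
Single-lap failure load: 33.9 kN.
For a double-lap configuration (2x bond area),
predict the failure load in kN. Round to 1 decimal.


Failure load = 33.9 * 2 = 67.8 kN

67.8


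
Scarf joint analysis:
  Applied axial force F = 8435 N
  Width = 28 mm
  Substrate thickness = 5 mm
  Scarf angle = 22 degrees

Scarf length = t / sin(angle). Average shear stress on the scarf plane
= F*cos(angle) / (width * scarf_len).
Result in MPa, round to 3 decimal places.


Scarf length = 5 / sin(22 deg) = 13.3473 mm
cos(22 deg) = 0.927184
Shear = 8435 * 0.927184 / (28 * 13.3473)
= 20.927 MPa

20.927


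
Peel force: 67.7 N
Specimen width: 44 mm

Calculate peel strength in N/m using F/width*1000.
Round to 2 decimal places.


Peel strength = 67.7 / 44 * 1000 = 1538.64 N/m

1538.64


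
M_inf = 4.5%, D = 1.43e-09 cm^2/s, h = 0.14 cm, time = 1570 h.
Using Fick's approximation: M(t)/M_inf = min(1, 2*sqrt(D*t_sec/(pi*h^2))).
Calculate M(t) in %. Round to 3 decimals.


t = 5652000 s
ratio = min(1, 2*sqrt(1.43e-09*5652000/(pi*0.0196)))
= 0.724596
M(t) = 4.5 * 0.724596 = 3.261%

3.261


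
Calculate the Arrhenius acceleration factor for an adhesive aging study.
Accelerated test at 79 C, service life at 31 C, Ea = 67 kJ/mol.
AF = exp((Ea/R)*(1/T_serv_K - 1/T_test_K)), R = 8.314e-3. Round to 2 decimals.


T_test = 352.15 K, T_serv = 304.15 K
Ea/R = 67 / 0.008314 = 8058.70
AF = exp(8058.70 * (1/304.15 - 1/352.15))
= 37.02

37.02


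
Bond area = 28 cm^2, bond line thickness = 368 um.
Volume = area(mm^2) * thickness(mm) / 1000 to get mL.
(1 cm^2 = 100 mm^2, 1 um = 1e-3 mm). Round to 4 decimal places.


area_mm2 = 28 * 100 = 2800
blt_mm = 368 * 1e-3 = 0.368
vol_mm3 = 2800 * 0.368 = 1030.4
vol_mL = 1030.4 / 1000 = 1.0304 mL

1.0304


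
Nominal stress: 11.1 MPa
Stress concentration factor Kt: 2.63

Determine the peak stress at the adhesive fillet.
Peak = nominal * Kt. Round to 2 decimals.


Peak stress = 11.1 * 2.63
= 29.19 MPa

29.19


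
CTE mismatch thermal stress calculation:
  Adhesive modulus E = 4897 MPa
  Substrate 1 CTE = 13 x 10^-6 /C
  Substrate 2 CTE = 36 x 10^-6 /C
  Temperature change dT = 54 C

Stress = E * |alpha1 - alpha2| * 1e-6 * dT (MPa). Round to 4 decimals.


delta_alpha = |13 - 36| = 23 x 10^-6/C
Stress = 4897 * 23e-6 * 54
= 6.0821 MPa

6.0821


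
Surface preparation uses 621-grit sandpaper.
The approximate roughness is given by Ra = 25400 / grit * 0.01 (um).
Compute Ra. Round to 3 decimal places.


Ra = 25400 / 621 * 0.01
= 254 / 621
= 0.409 um

0.409


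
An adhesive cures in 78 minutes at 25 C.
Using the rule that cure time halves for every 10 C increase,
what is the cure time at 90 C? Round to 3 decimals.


Factor = 2^((90 - 25) / 10) = 90.5097
Cure time = 78 / 90.5097
= 0.862 minutes

0.862


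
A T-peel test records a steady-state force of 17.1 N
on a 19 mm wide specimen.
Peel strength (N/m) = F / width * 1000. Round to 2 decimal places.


Peel strength = 17.1 / 19 * 1000
= 900.00 N/m

900.00


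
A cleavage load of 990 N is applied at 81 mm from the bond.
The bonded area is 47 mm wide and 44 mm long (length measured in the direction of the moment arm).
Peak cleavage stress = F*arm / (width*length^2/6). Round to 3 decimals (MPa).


Moment = 990 * 81 = 80190 N*mm
Section modulus = 47 * 1936 / 6 = 90992 / 6 mm^3
Stress = 80190 / (90992 / 6) = 481140 / 90992
= 5.288 MPa

5.288


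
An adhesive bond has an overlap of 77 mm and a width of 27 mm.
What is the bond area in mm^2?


Bond area = overlap * width
= 77 * 27
= 2079 mm^2

2079


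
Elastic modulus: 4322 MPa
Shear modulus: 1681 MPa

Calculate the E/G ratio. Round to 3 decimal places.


E / G = 4322 / 1681 = 2.571

2.571


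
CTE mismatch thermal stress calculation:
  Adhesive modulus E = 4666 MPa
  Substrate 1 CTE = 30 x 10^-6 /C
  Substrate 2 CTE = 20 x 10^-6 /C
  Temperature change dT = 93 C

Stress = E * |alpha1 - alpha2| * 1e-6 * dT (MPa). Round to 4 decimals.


delta_alpha = |30 - 20| = 10 x 10^-6/C
Stress = 4666 * 10e-6 * 93
= 4.3394 MPa

4.3394


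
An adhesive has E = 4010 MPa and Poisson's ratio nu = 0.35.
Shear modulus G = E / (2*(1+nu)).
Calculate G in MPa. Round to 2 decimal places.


G = 4010 / (2*(1+0.35))
= 4010 / 2.70
= 1485.19 MPa

1485.19


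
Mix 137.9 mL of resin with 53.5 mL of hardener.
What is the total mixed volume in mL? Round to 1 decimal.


Total = 137.9 + 53.5 = 191.4 mL

191.4


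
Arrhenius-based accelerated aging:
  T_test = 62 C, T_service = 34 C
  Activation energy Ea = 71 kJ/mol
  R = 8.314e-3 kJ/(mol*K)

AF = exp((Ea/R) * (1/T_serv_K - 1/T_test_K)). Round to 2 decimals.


T_test_K = 335.15, T_serv_K = 307.15
AF = exp((71/8.314e-3) * (1/307.15 - 1/335.15))
= 10.20

10.20


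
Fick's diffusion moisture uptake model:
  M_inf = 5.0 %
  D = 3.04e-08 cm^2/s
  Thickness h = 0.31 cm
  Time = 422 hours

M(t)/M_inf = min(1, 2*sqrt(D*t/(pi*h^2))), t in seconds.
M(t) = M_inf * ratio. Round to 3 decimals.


t_sec = 422 * 3600 = 1519200
ratio = 2*sqrt(3.04e-08*1519200/(pi*0.31^2))
= min(1, 0.782236)
= 0.782236
M(t) = 5.0 * 0.782236 = 3.911 %

3.911


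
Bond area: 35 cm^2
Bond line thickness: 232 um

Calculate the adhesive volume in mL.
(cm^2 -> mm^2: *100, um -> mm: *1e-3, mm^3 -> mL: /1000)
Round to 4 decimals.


V = 35*100 * 232*1e-3 / 1000
= 0.8120 mL

0.8120


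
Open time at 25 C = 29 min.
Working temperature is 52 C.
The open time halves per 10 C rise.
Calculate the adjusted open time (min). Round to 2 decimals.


factor = 2^((52 - 25) / 10) = 6.4980
ot = 29 / 6.4980 = 4.46 min

4.46


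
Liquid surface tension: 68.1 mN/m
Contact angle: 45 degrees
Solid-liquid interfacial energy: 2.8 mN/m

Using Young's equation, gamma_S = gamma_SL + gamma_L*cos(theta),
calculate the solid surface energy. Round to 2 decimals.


gamma_S = 2.8 + 68.1 * cos(45)
= 50.95 mN/m

50.95


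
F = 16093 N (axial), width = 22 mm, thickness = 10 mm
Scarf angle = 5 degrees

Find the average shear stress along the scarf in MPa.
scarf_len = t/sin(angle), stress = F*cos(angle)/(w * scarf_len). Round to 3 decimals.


scarf_len = 10/sin(5 deg) = 114.7371
cos(5 deg) = 0.996195
stress = 16093*0.996195/(22*114.7371) = 6.351 MPa

6.351


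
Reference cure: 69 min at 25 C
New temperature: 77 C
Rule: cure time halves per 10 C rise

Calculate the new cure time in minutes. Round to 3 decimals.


factor = 2^((77-25)/10) = 36.7583
t_new = 69 / 36.7583 = 1.877 min

1.877


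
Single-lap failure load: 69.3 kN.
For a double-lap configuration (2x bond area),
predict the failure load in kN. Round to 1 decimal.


Failure load = 69.3 * 2 = 138.6 kN

138.6


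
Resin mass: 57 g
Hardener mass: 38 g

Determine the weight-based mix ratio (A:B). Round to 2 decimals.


Ratio = 57 / 38 = 1.50

1.50


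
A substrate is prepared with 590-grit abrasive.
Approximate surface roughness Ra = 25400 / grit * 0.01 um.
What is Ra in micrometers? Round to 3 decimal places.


Ra = 25400 / 590 * 0.01 = 0.431 um

0.431


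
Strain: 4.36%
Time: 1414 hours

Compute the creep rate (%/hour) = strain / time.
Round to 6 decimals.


Creep rate = 4.36 / 1414
= 0.003083 %/h

0.003083


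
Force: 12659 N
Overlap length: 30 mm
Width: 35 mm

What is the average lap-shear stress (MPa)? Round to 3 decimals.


Average shear stress = F / (overlap * width)
= 12659 / (30 * 35)
= 12.056 MPa

12.056


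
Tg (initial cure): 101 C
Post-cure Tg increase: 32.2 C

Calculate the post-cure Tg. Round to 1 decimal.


Post-cure Tg = 101 + 32.2 = 133.2 C

133.2


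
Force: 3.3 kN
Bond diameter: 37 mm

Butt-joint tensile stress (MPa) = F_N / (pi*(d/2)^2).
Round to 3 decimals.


F_N = 3.3 * 1000 = 3300.0 N
A = pi*(18.5)^2 = 1075.2101 mm^2
stress = 3300.0 / 1075.2101 = 3.069 MPa

3.069


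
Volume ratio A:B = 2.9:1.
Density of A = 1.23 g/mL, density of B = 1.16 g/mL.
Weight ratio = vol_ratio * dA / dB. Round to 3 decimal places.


Wt ratio = 2.9 * 1.23 / 1.16
= 3.075

3.075


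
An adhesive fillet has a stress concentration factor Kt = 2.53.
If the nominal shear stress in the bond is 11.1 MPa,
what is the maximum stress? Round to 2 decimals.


Max stress = 11.1 * 2.53 = 28.08 MPa

28.08


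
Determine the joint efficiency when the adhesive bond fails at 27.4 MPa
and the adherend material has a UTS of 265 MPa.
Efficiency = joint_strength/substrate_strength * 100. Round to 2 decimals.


Joint efficiency = 27.4 / 265 * 100
= 10.34%

10.34


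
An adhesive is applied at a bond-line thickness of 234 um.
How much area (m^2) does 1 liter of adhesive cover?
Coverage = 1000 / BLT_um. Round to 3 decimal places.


Coverage = 1000 / 234 = 4.274 m^2

4.274


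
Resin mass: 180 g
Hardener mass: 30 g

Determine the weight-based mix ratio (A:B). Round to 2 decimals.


Ratio = 180 / 30 = 6.00

6.00


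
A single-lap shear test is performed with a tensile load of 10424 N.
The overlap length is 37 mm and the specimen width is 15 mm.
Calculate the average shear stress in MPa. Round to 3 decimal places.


Shear stress = F / (overlap * width)
= 10424 / (37 * 15)
= 10424 / 555
= 18.782 MPa

18.782


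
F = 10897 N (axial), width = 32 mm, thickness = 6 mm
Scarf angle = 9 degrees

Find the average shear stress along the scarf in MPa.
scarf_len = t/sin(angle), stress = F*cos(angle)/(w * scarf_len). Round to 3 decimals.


scarf_len = 6/sin(9 deg) = 38.3547
cos(9 deg) = 0.987688
stress = 10897*0.987688/(32*38.3547) = 8.769 MPa

8.769


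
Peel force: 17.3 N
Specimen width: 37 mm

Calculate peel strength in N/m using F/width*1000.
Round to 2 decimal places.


Peel strength = 17.3 / 37 * 1000 = 467.57 N/m

467.57


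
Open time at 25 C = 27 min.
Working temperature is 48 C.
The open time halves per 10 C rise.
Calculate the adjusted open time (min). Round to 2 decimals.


factor = 2^((48 - 25) / 10) = 4.9246
ot = 27 / 4.9246 = 5.48 min

5.48


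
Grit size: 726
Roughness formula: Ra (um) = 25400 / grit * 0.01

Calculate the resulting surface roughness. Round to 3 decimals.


Ra = 25400 / 726 * 0.01
= 0.350 um

0.350


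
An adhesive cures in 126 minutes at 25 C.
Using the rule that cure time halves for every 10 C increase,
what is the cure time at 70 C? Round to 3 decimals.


Factor = 2^((70 - 25) / 10) = 22.6274
Cure time = 126 / 22.6274
= 5.568 minutes

5.568


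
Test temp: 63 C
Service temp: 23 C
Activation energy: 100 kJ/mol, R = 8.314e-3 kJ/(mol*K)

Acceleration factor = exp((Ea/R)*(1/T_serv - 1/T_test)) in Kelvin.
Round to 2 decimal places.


AF = exp((100/0.008314)*(1/296.15 - 1/336.15))
= 125.57

125.57


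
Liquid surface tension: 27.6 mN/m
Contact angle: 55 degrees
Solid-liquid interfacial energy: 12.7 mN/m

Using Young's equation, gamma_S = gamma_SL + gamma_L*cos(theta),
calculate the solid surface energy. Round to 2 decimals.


gamma_S = 12.7 + 27.6 * cos(55)
= 28.53 mN/m

28.53


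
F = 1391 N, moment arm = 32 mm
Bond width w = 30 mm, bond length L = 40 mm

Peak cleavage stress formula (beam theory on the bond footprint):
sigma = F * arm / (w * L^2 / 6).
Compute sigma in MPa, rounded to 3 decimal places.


sigma = (1391 * 32) / (30 * 1600 / 6)
= 44512 * 6 / 48000
= 267072 / 48000
= 5.564 MPa

5.564


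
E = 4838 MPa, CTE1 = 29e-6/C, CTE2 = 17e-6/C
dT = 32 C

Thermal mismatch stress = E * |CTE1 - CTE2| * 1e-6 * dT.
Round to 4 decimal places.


= 4838 * 12e-6 * 32
= 1.8578 MPa

1.8578


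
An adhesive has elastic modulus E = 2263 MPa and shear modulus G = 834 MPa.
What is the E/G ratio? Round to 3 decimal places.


E/G = 2263 / 834 = 2.713

2.713


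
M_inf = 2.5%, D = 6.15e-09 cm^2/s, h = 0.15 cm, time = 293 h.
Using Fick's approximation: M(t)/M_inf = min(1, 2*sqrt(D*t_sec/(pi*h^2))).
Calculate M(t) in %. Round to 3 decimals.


t = 1054800 s
ratio = min(1, 2*sqrt(6.15e-09*1054800/(pi*0.0225)))
= 0.605880
M(t) = 2.5 * 0.605880 = 1.515%

1.515


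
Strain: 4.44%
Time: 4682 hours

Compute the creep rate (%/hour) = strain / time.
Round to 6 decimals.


Creep rate = 4.44 / 4682
= 0.000948 %/h

0.000948


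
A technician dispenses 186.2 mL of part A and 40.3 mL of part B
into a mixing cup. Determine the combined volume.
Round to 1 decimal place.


Combined volume = 186.2 + 40.3
= 226.5 mL

226.5


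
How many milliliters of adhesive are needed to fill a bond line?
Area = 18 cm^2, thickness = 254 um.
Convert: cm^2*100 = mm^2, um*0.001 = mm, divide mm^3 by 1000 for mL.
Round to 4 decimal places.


= (18 * 100) * (254 * 0.001) / 1000
= 0.4572 mL

0.4572


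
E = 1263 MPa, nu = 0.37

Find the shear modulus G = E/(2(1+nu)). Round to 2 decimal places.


G = 1263 / (2 * 1.37)
= 460.95 MPa

460.95


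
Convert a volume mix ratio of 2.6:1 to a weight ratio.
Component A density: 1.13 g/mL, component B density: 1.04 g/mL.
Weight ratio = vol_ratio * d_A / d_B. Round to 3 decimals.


= 2.6 * 1.13 / 1.04 = 2.825

2.825


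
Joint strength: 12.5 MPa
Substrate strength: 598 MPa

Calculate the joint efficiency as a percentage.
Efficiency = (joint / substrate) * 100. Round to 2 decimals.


Efficiency = (12.5 / 598) * 100 = 2.09%

2.09


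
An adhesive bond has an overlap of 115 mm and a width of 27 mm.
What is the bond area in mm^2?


Bond area = overlap * width
= 115 * 27
= 3105 mm^2

3105


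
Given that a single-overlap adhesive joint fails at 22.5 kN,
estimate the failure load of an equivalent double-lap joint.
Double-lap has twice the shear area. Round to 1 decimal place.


Double-lap factor = 2
Expected load = 22.5 * 2 = 45.0 kN

45.0


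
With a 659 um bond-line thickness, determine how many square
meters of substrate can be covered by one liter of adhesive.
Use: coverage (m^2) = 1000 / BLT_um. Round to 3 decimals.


Coverage = 1000 / 659 = 1.517 m^2

1.517


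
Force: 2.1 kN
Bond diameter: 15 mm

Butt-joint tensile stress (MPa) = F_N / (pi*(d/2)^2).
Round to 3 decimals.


F_N = 2.1 * 1000 = 2100.0 N
A = pi*(7.5)^2 = 176.7146 mm^2
stress = 2100.0 / 176.7146 = 11.884 MPa

11.884


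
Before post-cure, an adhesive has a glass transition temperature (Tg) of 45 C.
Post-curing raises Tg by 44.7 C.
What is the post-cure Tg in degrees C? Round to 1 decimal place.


Tg_post = Tg_base + delta_Tg
= 45 + 44.7
= 89.7 C

89.7


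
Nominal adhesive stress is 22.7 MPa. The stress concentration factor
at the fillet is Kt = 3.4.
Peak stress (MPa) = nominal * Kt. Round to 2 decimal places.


Peak = 22.7 * 3.4 = 77.18 MPa

77.18


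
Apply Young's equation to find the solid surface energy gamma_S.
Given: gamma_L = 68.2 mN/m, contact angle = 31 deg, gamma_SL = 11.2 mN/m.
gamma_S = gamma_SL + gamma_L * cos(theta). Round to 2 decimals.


theta_rad = 31 * pi/180 = 0.541052
gamma_S = 11.2 + 68.2 * cos(0.541052)
= 69.66 mN/m

69.66


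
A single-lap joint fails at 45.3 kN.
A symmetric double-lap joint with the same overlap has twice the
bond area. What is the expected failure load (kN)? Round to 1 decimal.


Double-lap load = 2 * 45.3 = 90.6 kN

90.6


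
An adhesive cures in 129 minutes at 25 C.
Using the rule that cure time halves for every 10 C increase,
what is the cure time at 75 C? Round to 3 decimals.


Factor = 2^((75 - 25) / 10) = 32.0000
Cure time = 129 / 32.0000
= 4.031 minutes

4.031


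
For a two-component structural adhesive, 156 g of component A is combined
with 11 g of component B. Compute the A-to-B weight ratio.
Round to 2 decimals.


Weight ratio A:B = 156 / 11
= 14.18

14.18


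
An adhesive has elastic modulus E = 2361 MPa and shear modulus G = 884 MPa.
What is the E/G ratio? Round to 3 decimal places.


E/G = 2361 / 884 = 2.671

2.671


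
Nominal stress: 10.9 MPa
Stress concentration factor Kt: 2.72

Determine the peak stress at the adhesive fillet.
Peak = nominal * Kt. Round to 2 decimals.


Peak stress = 10.9 * 2.72
= 29.65 MPa

29.65


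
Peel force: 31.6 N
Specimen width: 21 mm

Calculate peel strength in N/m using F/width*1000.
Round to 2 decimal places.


Peel strength = 31.6 / 21 * 1000 = 1504.76 N/m

1504.76


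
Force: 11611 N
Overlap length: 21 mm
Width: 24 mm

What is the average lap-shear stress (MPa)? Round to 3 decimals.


Average shear stress = F / (overlap * width)
= 11611 / (21 * 24)
= 23.038 MPa

23.038


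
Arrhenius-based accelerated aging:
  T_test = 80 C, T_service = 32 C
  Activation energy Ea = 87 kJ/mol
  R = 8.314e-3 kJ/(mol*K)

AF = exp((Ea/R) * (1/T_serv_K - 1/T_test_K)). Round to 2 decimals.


T_test_K = 353.15, T_serv_K = 305.15
AF = exp((87/8.314e-3) * (1/305.15 - 1/353.15))
= 105.74

105.74


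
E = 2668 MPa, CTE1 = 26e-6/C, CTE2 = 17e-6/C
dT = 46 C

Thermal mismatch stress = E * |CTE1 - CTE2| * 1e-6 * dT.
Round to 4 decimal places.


= 2668 * 9e-6 * 46
= 1.1046 MPa

1.1046


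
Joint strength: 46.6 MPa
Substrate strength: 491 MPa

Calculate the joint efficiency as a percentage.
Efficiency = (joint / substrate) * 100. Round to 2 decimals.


Efficiency = (46.6 / 491) * 100 = 9.49%

9.49


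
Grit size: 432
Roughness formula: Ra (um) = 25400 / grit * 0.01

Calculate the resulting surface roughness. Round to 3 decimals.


Ra = 25400 / 432 * 0.01
= 0.588 um

0.588


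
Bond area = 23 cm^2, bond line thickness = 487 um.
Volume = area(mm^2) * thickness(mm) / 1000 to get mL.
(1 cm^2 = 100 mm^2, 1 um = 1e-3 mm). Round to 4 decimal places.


area_mm2 = 23 * 100 = 2300
blt_mm = 487 * 1e-3 = 0.487
vol_mm3 = 2300 * 0.487 = 1120.1
vol_mL = 1120.1 / 1000 = 1.1201 mL

1.1201


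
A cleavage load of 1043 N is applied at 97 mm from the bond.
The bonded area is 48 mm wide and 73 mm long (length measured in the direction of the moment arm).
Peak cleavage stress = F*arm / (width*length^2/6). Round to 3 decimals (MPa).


Moment = 1043 * 97 = 101171 N*mm
Section modulus = 48 * 5329 / 6 = 255792 / 6 mm^3
Stress = 101171 / (255792 / 6) = 607026 / 255792
= 2.373 MPa

2.373


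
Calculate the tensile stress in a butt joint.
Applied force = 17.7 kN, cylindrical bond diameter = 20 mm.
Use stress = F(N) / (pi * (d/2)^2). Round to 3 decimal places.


A = pi * 10.0^2 = 314.1593 mm^2
sigma = 17700.0 / 314.1593 = 56.341 MPa

56.341


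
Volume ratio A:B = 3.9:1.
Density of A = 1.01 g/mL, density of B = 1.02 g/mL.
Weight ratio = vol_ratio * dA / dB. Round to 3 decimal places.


Wt ratio = 3.9 * 1.01 / 1.02
= 3.862

3.862


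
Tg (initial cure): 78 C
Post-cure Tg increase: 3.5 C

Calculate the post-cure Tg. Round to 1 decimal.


Post-cure Tg = 78 + 3.5 = 81.5 C

81.5


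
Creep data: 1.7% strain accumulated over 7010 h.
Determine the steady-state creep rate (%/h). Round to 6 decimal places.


Rate = 1.7 / 7010 = 0.000243 %/h

0.000243


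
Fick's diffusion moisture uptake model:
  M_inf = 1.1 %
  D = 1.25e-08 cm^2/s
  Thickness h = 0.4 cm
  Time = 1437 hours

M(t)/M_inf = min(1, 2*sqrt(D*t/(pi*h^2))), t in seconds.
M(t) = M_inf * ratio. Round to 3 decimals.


t_sec = 1437 * 3600 = 5173200
ratio = 2*sqrt(1.25e-08*5173200/(pi*0.4^2))
= min(1, 0.717348)
= 0.717348
M(t) = 1.1 * 0.717348 = 0.789 %

0.789


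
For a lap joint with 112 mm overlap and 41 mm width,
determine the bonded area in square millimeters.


Area = 112 * 41 = 4592 mm^2

4592


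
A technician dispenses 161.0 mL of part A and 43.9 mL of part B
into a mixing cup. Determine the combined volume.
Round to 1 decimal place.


Combined volume = 161.0 + 43.9
= 204.9 mL

204.9


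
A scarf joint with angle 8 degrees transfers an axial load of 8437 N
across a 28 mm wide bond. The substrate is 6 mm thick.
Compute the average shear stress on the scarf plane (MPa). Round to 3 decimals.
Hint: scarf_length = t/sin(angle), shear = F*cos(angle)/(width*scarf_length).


scarf_length = 6 / sin(8 deg) = 43.1118 mm
cos(8 deg) = 0.990268
shear stress = 8437 * 0.990268 / (28 * 43.1118)
= 6.921 MPa

6.921


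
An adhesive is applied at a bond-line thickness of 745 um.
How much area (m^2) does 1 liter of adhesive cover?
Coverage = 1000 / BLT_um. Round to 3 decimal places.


Coverage = 1000 / 745 = 1.342 m^2

1.342


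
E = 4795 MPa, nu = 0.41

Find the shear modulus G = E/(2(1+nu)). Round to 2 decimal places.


G = 4795 / (2 * 1.41)
= 1700.35 MPa

1700.35


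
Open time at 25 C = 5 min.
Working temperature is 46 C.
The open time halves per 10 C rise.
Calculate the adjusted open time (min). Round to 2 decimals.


factor = 2^((46 - 25) / 10) = 4.2871
ot = 5 / 4.2871 = 1.17 min

1.17


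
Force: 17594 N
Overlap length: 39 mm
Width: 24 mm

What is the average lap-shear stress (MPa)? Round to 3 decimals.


Average shear stress = F / (overlap * width)
= 17594 / (39 * 24)
= 18.797 MPa

18.797


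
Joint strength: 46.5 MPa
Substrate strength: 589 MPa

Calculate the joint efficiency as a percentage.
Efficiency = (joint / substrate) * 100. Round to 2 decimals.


Efficiency = (46.5 / 589) * 100 = 7.89%

7.89


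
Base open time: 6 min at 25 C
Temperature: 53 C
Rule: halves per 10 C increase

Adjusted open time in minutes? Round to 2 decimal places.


Acceleration = 2^((53-25)/10) = 6.9644
Open time = 6 / 6.9644 = 0.86 min

0.86


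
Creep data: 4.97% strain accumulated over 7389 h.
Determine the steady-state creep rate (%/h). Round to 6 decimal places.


Rate = 4.97 / 7389 = 0.000673 %/h

0.000673


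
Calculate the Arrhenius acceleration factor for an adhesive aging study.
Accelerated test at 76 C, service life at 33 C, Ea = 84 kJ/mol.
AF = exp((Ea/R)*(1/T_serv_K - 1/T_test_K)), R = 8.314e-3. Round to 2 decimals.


T_test = 349.15 K, T_serv = 306.15 K
Ea/R = 84 / 0.008314 = 10103.44
AF = exp(10103.44 * (1/306.15 - 1/349.15))
= 58.23

58.23


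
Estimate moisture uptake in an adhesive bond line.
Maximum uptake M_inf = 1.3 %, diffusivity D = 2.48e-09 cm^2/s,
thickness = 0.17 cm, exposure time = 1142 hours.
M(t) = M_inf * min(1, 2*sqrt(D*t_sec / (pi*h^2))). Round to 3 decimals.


Convert time: 1142 h = 4111200 s
ratio = min(1, 2*sqrt(2.48e-09*4111200/(pi*0.17^2)))
= 0.670218
M(t) = 1.3 * 0.670218 = 0.871%

0.871


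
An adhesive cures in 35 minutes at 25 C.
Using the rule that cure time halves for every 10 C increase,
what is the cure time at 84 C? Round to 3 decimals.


Factor = 2^((84 - 25) / 10) = 59.7141
Cure time = 35 / 59.7141
= 0.586 minutes

0.586


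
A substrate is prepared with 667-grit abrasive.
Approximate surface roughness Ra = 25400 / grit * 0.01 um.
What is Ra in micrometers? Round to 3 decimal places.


Ra = 25400 / 667 * 0.01 = 0.381 um

0.381


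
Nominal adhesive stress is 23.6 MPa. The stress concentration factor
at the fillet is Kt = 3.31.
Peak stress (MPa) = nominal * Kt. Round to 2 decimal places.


Peak = 23.6 * 3.31 = 78.12 MPa

78.12


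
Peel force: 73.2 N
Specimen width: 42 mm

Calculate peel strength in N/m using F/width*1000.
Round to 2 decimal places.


Peel strength = 73.2 / 42 * 1000 = 1742.86 N/m

1742.86


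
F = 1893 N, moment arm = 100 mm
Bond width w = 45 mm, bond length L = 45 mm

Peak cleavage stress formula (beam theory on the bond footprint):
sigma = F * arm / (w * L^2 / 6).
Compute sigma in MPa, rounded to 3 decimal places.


sigma = (1893 * 100) / (45 * 2025 / 6)
= 189300 * 6 / 91125
= 1135800 / 91125
= 12.464 MPa

12.464


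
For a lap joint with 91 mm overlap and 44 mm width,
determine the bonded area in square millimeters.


Area = 91 * 44 = 4004 mm^2

4004


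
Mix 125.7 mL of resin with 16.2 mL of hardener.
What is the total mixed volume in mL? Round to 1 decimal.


Total = 125.7 + 16.2 = 141.9 mL

141.9


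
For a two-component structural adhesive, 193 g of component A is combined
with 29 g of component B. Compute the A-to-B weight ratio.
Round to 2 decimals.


Weight ratio A:B = 193 / 29
= 6.66

6.66


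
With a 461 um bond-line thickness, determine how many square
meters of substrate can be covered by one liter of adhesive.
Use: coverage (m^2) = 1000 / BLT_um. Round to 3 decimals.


Coverage = 1000 / 461 = 2.169 m^2

2.169


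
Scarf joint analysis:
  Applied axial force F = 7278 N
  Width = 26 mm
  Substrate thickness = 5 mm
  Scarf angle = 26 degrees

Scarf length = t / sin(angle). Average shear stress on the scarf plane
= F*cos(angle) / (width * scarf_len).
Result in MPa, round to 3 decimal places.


Scarf length = 5 / sin(26 deg) = 11.4059 mm
cos(26 deg) = 0.898794
Shear = 7278 * 0.898794 / (26 * 11.4059)
= 22.058 MPa

22.058


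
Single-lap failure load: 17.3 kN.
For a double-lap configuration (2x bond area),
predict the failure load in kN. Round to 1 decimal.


Failure load = 17.3 * 2 = 34.6 kN

34.6


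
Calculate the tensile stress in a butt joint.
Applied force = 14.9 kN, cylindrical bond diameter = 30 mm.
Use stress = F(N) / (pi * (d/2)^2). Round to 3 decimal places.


A = pi * 15.0^2 = 706.8583 mm^2
sigma = 14900.0 / 706.8583 = 21.079 MPa

21.079


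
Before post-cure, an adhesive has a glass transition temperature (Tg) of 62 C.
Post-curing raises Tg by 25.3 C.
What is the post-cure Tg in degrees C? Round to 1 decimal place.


Tg_post = Tg_base + delta_Tg
= 62 + 25.3
= 87.3 C

87.3


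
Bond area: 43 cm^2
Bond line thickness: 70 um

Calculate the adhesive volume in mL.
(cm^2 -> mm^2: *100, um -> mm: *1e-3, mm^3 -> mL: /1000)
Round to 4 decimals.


V = 43*100 * 70*1e-3 / 1000
= 0.3010 mL

0.3010


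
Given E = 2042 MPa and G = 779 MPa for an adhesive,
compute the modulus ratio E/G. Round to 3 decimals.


E/G ratio = 2042 / 779 = 2.621

2.621


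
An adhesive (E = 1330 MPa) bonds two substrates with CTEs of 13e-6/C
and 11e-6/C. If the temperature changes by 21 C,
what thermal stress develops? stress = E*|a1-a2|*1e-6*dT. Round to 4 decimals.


Stress = 1330 * |13 - 11| * 1e-6 * 21
= 0.0559 MPa

0.0559


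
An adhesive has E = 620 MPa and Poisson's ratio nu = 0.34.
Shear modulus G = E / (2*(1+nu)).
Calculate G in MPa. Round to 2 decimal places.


G = 620 / (2*(1+0.34))
= 620 / 2.68
= 231.34 MPa

231.34


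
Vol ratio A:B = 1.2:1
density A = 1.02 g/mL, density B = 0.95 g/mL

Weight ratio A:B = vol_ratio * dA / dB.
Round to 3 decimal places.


Weight ratio = 1.2 * 1.02 / 0.95
= 1.288

1.288


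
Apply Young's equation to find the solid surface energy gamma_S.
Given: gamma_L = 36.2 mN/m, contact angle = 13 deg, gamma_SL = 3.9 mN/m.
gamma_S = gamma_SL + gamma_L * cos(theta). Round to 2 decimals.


theta_rad = 13 * pi/180 = 0.226893
gamma_S = 3.9 + 36.2 * cos(0.226893)
= 39.17 mN/m

39.17


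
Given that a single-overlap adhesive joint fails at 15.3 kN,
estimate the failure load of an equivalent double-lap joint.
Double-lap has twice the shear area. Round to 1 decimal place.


Double-lap factor = 2
Expected load = 15.3 * 2 = 30.6 kN

30.6


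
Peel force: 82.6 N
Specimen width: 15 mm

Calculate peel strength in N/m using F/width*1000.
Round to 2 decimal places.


Peel strength = 82.6 / 15 * 1000 = 5506.67 N/m

5506.67


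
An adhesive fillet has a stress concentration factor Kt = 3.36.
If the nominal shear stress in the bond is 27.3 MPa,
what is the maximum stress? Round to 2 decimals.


Max stress = 27.3 * 3.36 = 91.73 MPa

91.73


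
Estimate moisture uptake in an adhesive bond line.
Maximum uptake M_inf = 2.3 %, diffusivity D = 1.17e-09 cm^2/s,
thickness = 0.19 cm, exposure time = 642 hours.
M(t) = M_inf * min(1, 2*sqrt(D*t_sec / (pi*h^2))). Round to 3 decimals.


Convert time: 642 h = 2311200 s
ratio = min(1, 2*sqrt(1.17e-09*2311200/(pi*0.19^2)))
= 0.308826
M(t) = 2.3 * 0.308826 = 0.710%

0.710


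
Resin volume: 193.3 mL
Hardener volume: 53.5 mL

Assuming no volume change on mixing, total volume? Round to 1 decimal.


V_total = 193.3 + 53.5 = 246.8 mL

246.8


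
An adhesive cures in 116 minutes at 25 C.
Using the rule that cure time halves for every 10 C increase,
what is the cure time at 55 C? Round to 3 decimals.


Factor = 2^((55 - 25) / 10) = 8.0000
Cure time = 116 / 8.0000
= 14.500 minutes

14.500


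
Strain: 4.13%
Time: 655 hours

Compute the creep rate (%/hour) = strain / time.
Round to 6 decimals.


Creep rate = 4.13 / 655
= 0.006305 %/h

0.006305


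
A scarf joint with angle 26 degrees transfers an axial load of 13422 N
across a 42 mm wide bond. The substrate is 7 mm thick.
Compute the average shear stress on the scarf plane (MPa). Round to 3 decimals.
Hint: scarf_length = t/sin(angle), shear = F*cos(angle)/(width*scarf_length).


scarf_length = 7 / sin(26 deg) = 15.9682 mm
cos(26 deg) = 0.898794
shear stress = 13422 * 0.898794 / (42 * 15.9682)
= 17.988 MPa

17.988


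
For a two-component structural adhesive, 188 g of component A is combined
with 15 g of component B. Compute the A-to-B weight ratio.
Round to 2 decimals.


Weight ratio A:B = 188 / 15
= 12.53

12.53


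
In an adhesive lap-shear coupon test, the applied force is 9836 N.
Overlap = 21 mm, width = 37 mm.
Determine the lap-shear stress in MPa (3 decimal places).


stress = F / (overlap * width)
= 9836 / (21 * 37)
= 12.659 MPa

12.659


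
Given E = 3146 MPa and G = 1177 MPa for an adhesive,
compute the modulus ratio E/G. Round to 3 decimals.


E/G ratio = 3146 / 1177 = 2.673

2.673


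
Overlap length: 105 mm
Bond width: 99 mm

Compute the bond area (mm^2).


Bond area = 105 * 99 = 10395 mm^2

10395


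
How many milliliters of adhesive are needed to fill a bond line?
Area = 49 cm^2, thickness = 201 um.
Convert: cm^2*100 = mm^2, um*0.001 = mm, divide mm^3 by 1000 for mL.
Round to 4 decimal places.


= (49 * 100) * (201 * 0.001) / 1000
= 0.9849 mL

0.9849


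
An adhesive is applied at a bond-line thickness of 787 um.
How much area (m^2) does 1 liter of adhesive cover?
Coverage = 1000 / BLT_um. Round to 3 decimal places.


Coverage = 1000 / 787 = 1.271 m^2

1.271


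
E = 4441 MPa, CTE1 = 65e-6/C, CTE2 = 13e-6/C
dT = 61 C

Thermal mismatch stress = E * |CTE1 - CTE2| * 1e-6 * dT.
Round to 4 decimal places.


= 4441 * 52e-6 * 61
= 14.0869 MPa

14.0869


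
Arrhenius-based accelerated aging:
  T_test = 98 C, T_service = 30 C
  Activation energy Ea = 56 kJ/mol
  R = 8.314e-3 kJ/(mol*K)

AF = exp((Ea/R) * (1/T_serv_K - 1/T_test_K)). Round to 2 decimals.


T_test_K = 371.15, T_serv_K = 303.15
AF = exp((56/8.314e-3) * (1/303.15 - 1/371.15))
= 58.60

58.60


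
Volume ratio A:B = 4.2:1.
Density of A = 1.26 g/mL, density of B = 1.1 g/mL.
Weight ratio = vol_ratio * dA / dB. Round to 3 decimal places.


Wt ratio = 4.2 * 1.26 / 1.1
= 4.811

4.811


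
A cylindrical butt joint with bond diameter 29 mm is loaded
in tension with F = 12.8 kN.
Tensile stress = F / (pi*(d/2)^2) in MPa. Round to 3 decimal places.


Area = pi * (29/2)^2 = 660.5199 mm^2
Stress = 12.8*1000 / 660.5199
= 19.379 MPa

19.379


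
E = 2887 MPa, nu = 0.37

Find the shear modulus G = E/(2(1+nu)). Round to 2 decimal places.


G = 2887 / (2 * 1.37)
= 1053.65 MPa

1053.65


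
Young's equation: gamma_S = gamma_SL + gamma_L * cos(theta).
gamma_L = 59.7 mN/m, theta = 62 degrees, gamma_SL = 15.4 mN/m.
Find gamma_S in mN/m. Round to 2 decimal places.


cos(62 deg) = 0.469472
gamma_S = 15.4 + 59.7 * 0.469472
= 43.43 mN/m

43.43


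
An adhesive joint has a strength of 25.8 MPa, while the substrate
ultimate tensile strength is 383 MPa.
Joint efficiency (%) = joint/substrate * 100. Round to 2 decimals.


Efficiency = 25.8 / 383 * 100
= 6.74%

6.74


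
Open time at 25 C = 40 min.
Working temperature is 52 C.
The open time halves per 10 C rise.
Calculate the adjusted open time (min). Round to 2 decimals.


factor = 2^((52 - 25) / 10) = 6.4980
ot = 40 / 6.4980 = 6.16 min

6.16


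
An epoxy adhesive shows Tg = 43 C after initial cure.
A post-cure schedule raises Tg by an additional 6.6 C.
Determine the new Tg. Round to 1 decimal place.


New Tg = 43 + 6.6
= 49.6 C

49.6


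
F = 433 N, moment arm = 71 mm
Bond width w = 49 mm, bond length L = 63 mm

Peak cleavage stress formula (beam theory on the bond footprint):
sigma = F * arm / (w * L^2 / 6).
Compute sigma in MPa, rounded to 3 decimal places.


sigma = (433 * 71) / (49 * 3969 / 6)
= 30743 * 6 / 194481
= 184458 / 194481
= 0.948 MPa

0.948


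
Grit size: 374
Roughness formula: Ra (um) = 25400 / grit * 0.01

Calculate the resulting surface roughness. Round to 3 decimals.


Ra = 25400 / 374 * 0.01
= 0.679 um

0.679


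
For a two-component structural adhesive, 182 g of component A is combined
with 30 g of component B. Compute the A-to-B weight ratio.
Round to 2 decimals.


Weight ratio A:B = 182 / 30
= 6.07

6.07


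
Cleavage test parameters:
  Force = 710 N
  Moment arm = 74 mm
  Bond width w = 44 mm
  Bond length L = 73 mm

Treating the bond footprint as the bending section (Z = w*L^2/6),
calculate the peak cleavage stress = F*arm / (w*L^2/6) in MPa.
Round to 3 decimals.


M = 710 * 74 = 52540 N*mm
Z = 44 * 73^2 / 6 = 234476 / 6 mm^3
sigma = M / Z = 6 * 52540 / 234476 = 315240 / 234476
= 1.344 MPa

1.344
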